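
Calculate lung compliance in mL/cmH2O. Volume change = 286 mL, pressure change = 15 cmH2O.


C = dV / dP
C = 286 / 15
C = 19.07 mL/cmH2O


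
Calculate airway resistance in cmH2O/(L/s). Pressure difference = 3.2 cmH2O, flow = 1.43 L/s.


R = dP / flow
R = 3.2 / 1.43
R = 2.238 cmH2O/(L/s)


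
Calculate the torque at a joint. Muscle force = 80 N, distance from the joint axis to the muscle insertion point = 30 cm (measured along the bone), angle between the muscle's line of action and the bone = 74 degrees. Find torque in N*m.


Torque = F * d * sin(theta)   (moment arm = d*sin(theta))
d = 30 cm = 0.3 m
Torque = 80 * 0.3 * sin(74)
Torque = 23.07 N*m


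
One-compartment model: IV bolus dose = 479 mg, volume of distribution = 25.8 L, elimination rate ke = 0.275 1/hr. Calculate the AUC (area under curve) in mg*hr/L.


C0 = Dose/Vd = 479/25.8 = 18.5659 mg/L
AUC = C0/ke = 18.5659/0.275
AUC = 67.51 mg*hr/L


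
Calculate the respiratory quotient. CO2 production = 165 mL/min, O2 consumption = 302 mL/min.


RQ = VCO2 / VO2
RQ = 165 / 302
RQ = 0.5464


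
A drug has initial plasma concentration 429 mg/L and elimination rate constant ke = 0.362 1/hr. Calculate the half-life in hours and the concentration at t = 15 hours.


t_half = ln(2) / ke = 0.693147 / 0.362 = 1.915 hr
C(t) = C0 * exp(-ke*t) = 429 * exp(-0.362*15)
C(15) = 1.88 mg/L


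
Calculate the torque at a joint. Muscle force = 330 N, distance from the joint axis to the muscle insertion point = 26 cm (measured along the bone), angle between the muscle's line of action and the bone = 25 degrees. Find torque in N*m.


Torque = F * d * sin(theta)   (moment arm = d*sin(theta))
d = 26 cm = 0.26 m
Torque = 330 * 0.26 * sin(25)
Torque = 36.26 N*m


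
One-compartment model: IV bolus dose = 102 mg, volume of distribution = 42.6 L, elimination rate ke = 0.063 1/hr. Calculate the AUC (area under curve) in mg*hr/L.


C0 = Dose/Vd = 102/42.6 = 2.39437 mg/L
AUC = C0/ke = 2.39437/0.063
AUC = 38.01 mg*hr/L


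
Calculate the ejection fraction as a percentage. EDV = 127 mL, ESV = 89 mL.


SV = EDV - ESV = 127 - 89 = 38 mL
EF = SV/EDV * 100 = 38/127 * 100
EF = 29.92%


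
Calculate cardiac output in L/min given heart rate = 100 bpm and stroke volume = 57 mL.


CO = HR * SV
CO = 100 * 57 / 1000
CO = 5.7 L/min


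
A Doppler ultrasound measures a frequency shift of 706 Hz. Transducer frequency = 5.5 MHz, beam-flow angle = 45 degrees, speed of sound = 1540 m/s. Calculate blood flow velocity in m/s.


v = fd * c / (2 * f0 * cos(theta))
v = 706 * 1540 / (2 * 5.5000e+06 * cos(45))
v = 0.1398 m/s


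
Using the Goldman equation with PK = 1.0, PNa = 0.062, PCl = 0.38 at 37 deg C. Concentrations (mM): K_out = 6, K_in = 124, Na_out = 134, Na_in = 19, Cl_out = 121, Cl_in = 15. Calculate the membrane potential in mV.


Vm = (RT/F)*ln((PK*Ko + PNa*Nao + PCl*Cli)/(PK*Ki + PNa*Nai + PCl*Clo))
Numer = 20.008, Denom = 171.158
Vm = -57.36 mV


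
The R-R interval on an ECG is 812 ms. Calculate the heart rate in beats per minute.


HR = 60 / RR_interval(s)
RR = 812 ms = 0.812 s
HR = 60 / 0.812 = 73.89 bpm


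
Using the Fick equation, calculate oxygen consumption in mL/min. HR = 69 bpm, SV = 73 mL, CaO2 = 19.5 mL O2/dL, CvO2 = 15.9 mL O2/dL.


CO = HR*SV = 69*73/1000 = 5.037 L/min
a-v O2 diff = 19.5 - 15.9 = 3.6 mL/dL
VO2 = CO * (CaO2-CvO2) * 10 dL/L
VO2 = 5.037 * 3.6 * 10
VO2 = 181.3 mL/min


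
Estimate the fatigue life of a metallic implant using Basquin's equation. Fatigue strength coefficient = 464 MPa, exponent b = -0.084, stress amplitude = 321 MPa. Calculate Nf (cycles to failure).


sigma_a = sigma_f' * (2Nf)^b
2Nf = (sigma_a/sigma_f')^(1/b)
2Nf = (321/464)^(1/-0.084)
2Nf = 80.337081
Nf = 40.17


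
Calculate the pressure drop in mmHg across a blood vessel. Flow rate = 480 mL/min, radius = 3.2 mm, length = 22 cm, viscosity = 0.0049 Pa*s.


dP = 8*mu*L*Q / (pi*r^4)
Q = 480 mL/min = 8e-06 m^3/s
dP = 209.435 Pa = 209.435 / 133.322 mmHg = 1.571 mmHg


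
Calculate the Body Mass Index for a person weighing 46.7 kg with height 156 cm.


BMI = weight / height^2
height = 156 cm = 1.56 m
BMI = 46.7 / 1.56^2
BMI = 19.19 kg/m^2


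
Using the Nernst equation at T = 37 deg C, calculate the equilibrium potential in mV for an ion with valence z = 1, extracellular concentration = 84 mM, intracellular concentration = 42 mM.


E = (RT/(zF)) * ln(C_out/C_in)
T = 37 + 273.15 = 310.15 K
E = (8.314 * 310.15 / (1 * 96485)) * ln(84/42)
E = 18.52 mV


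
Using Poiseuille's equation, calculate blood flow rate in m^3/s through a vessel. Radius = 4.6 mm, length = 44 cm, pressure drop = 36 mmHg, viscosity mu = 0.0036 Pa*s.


Q = pi*r^4*dP / (8*mu*L)
r = 0.0046 m, L = 0.44 m
dP = 36 mmHg = 4799.592 Pa
Q = 5.3277e-04 m^3/s


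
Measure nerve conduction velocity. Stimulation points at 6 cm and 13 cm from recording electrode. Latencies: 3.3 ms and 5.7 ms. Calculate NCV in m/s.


Distance = (13 - 6) / 100 = 0.07 m
dt = (5.7 - 3.3) / 1000 = 0.0024 s
NCV = dist / dt = 29.17 m/s


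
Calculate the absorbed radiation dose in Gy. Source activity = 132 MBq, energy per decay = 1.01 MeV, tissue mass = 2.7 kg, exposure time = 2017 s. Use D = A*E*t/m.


A = 132 MBq = 1.3200e+08 Bq
E = 1.01 MeV = 1.61802e-13 J
D = A*E*t/m = 1.3200e+08*1.61802e-13*2017/2.7
D = 0.01596 Gy


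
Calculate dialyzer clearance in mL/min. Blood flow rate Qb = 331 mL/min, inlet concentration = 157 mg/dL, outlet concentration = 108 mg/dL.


K = Qb * (Cb_in - Cb_out) / Cb_in
K = 331 * (157 - 108) / 157
K = 103.3 mL/min


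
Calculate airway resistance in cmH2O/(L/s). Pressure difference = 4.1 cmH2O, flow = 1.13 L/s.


R = dP / flow
R = 4.1 / 1.13
R = 3.628 cmH2O/(L/s)


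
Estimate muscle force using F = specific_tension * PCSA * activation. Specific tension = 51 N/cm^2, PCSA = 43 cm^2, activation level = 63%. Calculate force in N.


F = sigma * PCSA * activation
F = 51 * 43 * 0.63
F = 1382 N


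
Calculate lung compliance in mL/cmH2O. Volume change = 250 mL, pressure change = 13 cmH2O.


C = dV / dP
C = 250 / 13
C = 19.23 mL/cmH2O


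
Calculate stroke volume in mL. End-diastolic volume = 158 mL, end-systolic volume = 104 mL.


SV = EDV - ESV
SV = 158 - 104
SV = 54 mL


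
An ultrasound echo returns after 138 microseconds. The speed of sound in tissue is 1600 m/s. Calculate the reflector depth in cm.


depth = c * t / 2
t = 138 us = 1.3800e-04 s
depth = 1600 * 1.3800e-04 / 2
depth = 0.1104 m = 11.04 cm


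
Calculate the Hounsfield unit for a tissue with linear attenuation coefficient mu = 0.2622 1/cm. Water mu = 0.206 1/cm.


HU = ((mu_tissue - mu_water) / mu_water) * 1000
HU = ((0.2622 - 0.206) / 0.206) * 1000
HU = 272.8


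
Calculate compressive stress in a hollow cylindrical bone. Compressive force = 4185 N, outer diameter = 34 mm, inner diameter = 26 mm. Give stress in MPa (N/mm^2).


A = pi*(r_o^2 - r_i^2)
r_o = 17 mm, r_i = 13 mm
A = 376.991 mm^2
sigma = F/A = 4185 / 376.991
sigma = 11.1 MPa


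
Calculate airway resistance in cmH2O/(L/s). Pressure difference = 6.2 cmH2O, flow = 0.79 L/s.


R = dP / flow
R = 6.2 / 0.79
R = 7.848 cmH2O/(L/s)


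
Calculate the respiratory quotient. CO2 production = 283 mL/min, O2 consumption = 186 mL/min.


RQ = VCO2 / VO2
RQ = 283 / 186
RQ = 1.522


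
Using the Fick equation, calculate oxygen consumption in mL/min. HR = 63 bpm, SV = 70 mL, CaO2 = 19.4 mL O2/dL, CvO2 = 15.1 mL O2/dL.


CO = HR*SV = 63*70/1000 = 4.41 L/min
a-v O2 diff = 19.4 - 15.1 = 4.3 mL/dL
VO2 = CO * (CaO2-CvO2) * 10 dL/L
VO2 = 4.41 * 4.3 * 10
VO2 = 189.6 mL/min


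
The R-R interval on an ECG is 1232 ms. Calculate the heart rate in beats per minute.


HR = 60 / RR_interval(s)
RR = 1232 ms = 1.232 s
HR = 60 / 1.232 = 48.7 bpm


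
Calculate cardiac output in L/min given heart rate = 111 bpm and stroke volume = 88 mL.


CO = HR * SV
CO = 111 * 88 / 1000
CO = 9.768 L/min


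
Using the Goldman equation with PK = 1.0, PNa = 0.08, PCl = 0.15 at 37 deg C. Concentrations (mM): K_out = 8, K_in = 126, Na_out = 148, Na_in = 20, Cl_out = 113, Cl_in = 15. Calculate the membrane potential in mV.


Vm = (RT/F)*ln((PK*Ko + PNa*Nao + PCl*Cli)/(PK*Ki + PNa*Nai + PCl*Clo))
Numer = 22.09, Denom = 144.55
Vm = -50.2 mV


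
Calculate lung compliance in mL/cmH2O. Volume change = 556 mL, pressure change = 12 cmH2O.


C = dV / dP
C = 556 / 12
C = 46.33 mL/cmH2O


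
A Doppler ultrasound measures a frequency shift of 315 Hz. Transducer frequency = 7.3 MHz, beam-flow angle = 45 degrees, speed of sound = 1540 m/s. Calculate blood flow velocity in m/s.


v = fd * c / (2 * f0 * cos(theta))
v = 315 * 1540 / (2 * 7.3000e+06 * cos(45))
v = 0.04699 m/s


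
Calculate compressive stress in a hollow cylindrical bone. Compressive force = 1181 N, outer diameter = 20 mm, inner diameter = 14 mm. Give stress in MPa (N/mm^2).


A = pi*(r_o^2 - r_i^2)
r_o = 10 mm, r_i = 7 mm
A = 160.221 mm^2
sigma = F/A = 1181 / 160.221
sigma = 7.371 MPa


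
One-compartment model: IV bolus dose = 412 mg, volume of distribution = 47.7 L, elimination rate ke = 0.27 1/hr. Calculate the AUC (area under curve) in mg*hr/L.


C0 = Dose/Vd = 412/47.7 = 8.63732 mg/L
AUC = C0/ke = 8.63732/0.27
AUC = 31.99 mg*hr/L


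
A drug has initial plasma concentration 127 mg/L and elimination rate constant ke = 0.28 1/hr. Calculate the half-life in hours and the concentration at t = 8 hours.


t_half = ln(2) / ke = 0.693147 / 0.28 = 2.476 hr
C(t) = C0 * exp(-ke*t) = 127 * exp(-0.28*8)
C(8) = 13.52 mg/L


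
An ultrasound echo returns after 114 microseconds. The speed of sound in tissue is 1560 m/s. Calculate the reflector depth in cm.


depth = c * t / 2
t = 114 us = 1.1400e-04 s
depth = 1560 * 1.1400e-04 / 2
depth = 0.08892 m = 8.892 cm


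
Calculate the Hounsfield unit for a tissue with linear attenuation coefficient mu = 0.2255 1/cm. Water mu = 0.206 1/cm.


HU = ((mu_tissue - mu_water) / mu_water) * 1000
HU = ((0.2255 - 0.206) / 0.206) * 1000
HU = 94.66


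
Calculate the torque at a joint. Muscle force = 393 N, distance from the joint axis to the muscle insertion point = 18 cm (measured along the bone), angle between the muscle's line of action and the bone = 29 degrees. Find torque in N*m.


Torque = F * d * sin(theta)   (moment arm = d*sin(theta))
d = 18 cm = 0.18 m
Torque = 393 * 0.18 * sin(29)
Torque = 34.3 N*m


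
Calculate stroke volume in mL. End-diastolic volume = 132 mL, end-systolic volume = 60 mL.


SV = EDV - ESV
SV = 132 - 60
SV = 72 mL


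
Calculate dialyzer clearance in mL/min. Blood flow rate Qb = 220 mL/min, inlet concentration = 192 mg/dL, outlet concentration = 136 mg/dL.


K = Qb * (Cb_in - Cb_out) / Cb_in
K = 220 * (192 - 136) / 192
K = 64.17 mL/min


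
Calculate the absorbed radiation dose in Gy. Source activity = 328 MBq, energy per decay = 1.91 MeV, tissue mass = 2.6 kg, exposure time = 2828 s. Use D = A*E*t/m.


A = 328 MBq = 3.2800e+08 Bq
E = 1.91 MeV = 3.05982e-13 J
D = A*E*t/m = 3.2800e+08*3.05982e-13*2828/2.6
D = 0.1092 Gy


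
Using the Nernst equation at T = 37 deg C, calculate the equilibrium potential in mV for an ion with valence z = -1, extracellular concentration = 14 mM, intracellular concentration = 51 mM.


E = (RT/(zF)) * ln(C_out/C_in)
T = 37 + 273.15 = 310.15 K
E = (8.314 * 310.15 / (-1 * 96485)) * ln(14/51)
E = 34.55 mV


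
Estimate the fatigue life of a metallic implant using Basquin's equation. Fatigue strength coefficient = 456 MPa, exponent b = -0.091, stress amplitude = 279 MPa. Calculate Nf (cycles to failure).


sigma_a = sigma_f' * (2Nf)^b
2Nf = (sigma_a/sigma_f')^(1/b)
2Nf = (279/456)^(1/-0.091)
2Nf = 221.11714
Nf = 110.6


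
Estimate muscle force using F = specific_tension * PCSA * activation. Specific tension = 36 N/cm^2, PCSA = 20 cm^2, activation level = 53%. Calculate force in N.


F = sigma * PCSA * activation
F = 36 * 20 * 0.53
F = 381.6 N


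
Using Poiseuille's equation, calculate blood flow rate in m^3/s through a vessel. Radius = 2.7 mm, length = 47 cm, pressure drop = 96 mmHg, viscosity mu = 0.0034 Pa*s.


Q = pi*r^4*dP / (8*mu*L)
r = 0.0027 m, L = 0.47 m
dP = 96 mmHg = 12798.912 Pa
Q = 1.6715e-04 m^3/s


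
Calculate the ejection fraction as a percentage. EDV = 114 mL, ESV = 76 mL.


SV = EDV - ESV = 114 - 76 = 38 mL
EF = SV/EDV * 100 = 38/114 * 100
EF = 33.33%


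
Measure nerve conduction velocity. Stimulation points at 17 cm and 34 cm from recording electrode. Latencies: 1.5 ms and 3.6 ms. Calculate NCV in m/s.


Distance = (34 - 17) / 100 = 0.17 m
dt = (3.6 - 1.5) / 1000 = 0.0021 s
NCV = dist / dt = 80.95 m/s


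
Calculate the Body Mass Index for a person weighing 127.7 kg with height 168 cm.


BMI = weight / height^2
height = 168 cm = 1.68 m
BMI = 127.7 / 1.68^2
BMI = 45.25 kg/m^2


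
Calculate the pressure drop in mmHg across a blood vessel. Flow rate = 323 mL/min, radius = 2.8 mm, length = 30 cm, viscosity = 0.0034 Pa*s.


dP = 8*mu*L*Q / (pi*r^4)
Q = 323 mL/min = 5.38333e-06 m^3/s
dP = 227.488 Pa = 227.488 / 133.322 mmHg = 1.706 mmHg


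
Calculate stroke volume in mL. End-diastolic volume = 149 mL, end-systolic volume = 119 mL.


SV = EDV - ESV
SV = 149 - 119
SV = 30 mL


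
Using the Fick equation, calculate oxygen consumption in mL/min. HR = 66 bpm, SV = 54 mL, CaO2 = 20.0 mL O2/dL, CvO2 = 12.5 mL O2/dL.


CO = HR*SV = 66*54/1000 = 3.564 L/min
a-v O2 diff = 20.0 - 12.5 = 7.5 mL/dL
VO2 = CO * (CaO2-CvO2) * 10 dL/L
VO2 = 3.564 * 7.5 * 10
VO2 = 267.3 mL/min


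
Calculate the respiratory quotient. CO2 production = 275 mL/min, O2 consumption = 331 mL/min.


RQ = VCO2 / VO2
RQ = 275 / 331
RQ = 0.8308


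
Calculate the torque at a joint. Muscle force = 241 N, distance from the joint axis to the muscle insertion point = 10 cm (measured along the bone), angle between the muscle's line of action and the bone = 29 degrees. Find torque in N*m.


Torque = F * d * sin(theta)   (moment arm = d*sin(theta))
d = 10 cm = 0.1 m
Torque = 241 * 0.1 * sin(29)
Torque = 11.68 N*m


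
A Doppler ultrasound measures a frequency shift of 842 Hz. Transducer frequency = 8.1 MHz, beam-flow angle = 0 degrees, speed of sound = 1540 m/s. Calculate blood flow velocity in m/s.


v = fd * c / (2 * f0 * cos(theta))
v = 842 * 1540 / (2 * 8.1000e+06 * cos(0))
v = 0.08004 m/s


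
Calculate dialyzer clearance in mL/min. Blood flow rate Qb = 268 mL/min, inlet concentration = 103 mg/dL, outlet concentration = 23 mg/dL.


K = Qb * (Cb_in - Cb_out) / Cb_in
K = 268 * (103 - 23) / 103
K = 208.2 mL/min


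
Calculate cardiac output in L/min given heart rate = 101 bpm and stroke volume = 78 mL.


CO = HR * SV
CO = 101 * 78 / 1000
CO = 7.878 L/min


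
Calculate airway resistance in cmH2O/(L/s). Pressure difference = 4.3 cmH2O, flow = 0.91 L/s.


R = dP / flow
R = 4.3 / 0.91
R = 4.725 cmH2O/(L/s)


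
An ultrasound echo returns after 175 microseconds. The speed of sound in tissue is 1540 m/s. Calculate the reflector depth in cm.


depth = c * t / 2
t = 175 us = 1.7500e-04 s
depth = 1540 * 1.7500e-04 / 2
depth = 0.13475 m = 13.475 cm


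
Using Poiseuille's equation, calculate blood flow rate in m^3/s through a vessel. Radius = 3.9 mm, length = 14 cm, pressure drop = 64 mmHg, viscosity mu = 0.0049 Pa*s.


Q = pi*r^4*dP / (8*mu*L)
r = 0.0039 m, L = 0.14 m
dP = 64 mmHg = 8532.608 Pa
Q = 0.00113 m^3/s


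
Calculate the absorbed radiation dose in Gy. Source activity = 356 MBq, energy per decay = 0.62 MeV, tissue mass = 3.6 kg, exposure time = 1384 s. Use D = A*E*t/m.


A = 356 MBq = 3.5600e+08 Bq
E = 0.62 MeV = 9.9324e-14 J
D = A*E*t/m = 3.5600e+08*9.9324e-14*1384/3.6
D = 0.01359 Gy


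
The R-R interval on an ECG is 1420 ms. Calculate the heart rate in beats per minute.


HR = 60 / RR_interval(s)
RR = 1420 ms = 1.42 s
HR = 60 / 1.42 = 42.25 bpm


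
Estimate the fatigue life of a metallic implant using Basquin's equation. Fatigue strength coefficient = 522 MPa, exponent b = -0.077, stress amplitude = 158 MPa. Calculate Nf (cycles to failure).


sigma_a = sigma_f' * (2Nf)^b
2Nf = (sigma_a/sigma_f')^(1/b)
2Nf = (158/522)^(1/-0.077)
2Nf = 5500902.8
Nf = 2.7505e+06


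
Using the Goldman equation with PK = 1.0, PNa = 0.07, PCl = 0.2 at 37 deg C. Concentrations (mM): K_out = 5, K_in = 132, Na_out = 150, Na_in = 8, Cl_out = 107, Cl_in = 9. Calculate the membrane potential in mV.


Vm = (RT/F)*ln((PK*Ko + PNa*Nao + PCl*Cli)/(PK*Ki + PNa*Nai + PCl*Clo))
Numer = 17.3, Denom = 153.96
Vm = -58.42 mV


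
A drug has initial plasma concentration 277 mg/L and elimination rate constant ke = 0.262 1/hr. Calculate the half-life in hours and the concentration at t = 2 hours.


t_half = ln(2) / ke = 0.693147 / 0.262 = 2.646 hr
C(t) = C0 * exp(-ke*t) = 277 * exp(-0.262*2)
C(2) = 164 mg/L


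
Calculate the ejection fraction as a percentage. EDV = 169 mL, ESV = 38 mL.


SV = EDV - ESV = 169 - 38 = 131 mL
EF = SV/EDV * 100 = 131/169 * 100
EF = 77.51%


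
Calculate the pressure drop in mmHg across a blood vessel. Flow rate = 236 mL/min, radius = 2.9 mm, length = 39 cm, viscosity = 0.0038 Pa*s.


dP = 8*mu*L*Q / (pi*r^4)
Q = 236 mL/min = 3.93333e-06 m^3/s
dP = 209.873 Pa = 209.873 / 133.322 mmHg = 1.574 mmHg


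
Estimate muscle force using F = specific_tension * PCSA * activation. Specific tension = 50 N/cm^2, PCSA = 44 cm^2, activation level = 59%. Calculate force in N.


F = sigma * PCSA * activation
F = 50 * 44 * 0.59
F = 1298 N


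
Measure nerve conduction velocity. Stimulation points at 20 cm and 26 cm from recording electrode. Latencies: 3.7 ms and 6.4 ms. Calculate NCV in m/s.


Distance = (26 - 20) / 100 = 0.06 m
dt = (6.4 - 3.7) / 1000 = 0.0027 s
NCV = dist / dt = 22.22 m/s


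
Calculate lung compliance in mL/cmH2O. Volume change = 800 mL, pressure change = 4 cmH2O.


C = dV / dP
C = 800 / 4
C = 200 mL/cmH2O


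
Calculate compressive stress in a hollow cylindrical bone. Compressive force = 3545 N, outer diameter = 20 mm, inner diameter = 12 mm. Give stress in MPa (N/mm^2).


A = pi*(r_o^2 - r_i^2)
r_o = 10 mm, r_i = 6 mm
A = 201.062 mm^2
sigma = F/A = 3545 / 201.062
sigma = 17.63 MPa


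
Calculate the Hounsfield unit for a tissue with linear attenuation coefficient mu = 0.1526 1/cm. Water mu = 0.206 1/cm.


HU = ((mu_tissue - mu_water) / mu_water) * 1000
HU = ((0.1526 - 0.206) / 0.206) * 1000
HU = -259.2


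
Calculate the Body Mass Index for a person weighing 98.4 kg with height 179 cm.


BMI = weight / height^2
height = 179 cm = 1.79 m
BMI = 98.4 / 1.79^2
BMI = 30.71 kg/m^2


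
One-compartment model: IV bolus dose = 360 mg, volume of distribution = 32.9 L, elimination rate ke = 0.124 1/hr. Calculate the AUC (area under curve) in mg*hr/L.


C0 = Dose/Vd = 360/32.9 = 10.9422 mg/L
AUC = C0/ke = 10.9422/0.124
AUC = 88.24 mg*hr/L


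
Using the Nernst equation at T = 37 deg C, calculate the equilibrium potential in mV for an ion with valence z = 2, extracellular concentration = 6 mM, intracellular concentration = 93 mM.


E = (RT/(zF)) * ln(C_out/C_in)
T = 37 + 273.15 = 310.15 K
E = (8.314 * 310.15 / (2 * 96485)) * ln(6/93)
E = -36.62 mV


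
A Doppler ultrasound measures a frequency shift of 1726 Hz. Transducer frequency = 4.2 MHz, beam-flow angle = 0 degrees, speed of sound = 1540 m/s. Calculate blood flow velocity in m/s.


v = fd * c / (2 * f0 * cos(theta))
v = 1726 * 1540 / (2 * 4.2000e+06 * cos(0))
v = 0.3164 m/s


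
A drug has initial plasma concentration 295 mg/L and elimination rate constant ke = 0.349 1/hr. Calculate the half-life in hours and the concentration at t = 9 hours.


t_half = ln(2) / ke = 0.693147 / 0.349 = 1.986 hr
C(t) = C0 * exp(-ke*t) = 295 * exp(-0.349*9)
C(9) = 12.76 mg/L


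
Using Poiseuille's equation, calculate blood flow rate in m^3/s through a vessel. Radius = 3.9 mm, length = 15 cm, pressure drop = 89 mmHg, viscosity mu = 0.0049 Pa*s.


Q = pi*r^4*dP / (8*mu*L)
r = 0.0039 m, L = 0.15 m
dP = 89 mmHg = 11865.658 Pa
Q = 0.001467 m^3/s


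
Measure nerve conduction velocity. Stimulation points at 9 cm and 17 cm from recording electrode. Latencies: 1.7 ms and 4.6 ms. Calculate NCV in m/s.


Distance = (17 - 9) / 100 = 0.08 m
dt = (4.6 - 1.7) / 1000 = 0.0029 s
NCV = dist / dt = 27.59 m/s


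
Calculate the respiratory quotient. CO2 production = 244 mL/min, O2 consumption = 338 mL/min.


RQ = VCO2 / VO2
RQ = 244 / 338
RQ = 0.7219


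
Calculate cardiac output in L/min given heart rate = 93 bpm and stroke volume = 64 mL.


CO = HR * SV
CO = 93 * 64 / 1000
CO = 5.952 L/min


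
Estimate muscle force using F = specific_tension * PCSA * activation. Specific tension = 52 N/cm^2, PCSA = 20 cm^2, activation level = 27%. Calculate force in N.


F = sigma * PCSA * activation
F = 52 * 20 * 0.27
F = 280.8 N


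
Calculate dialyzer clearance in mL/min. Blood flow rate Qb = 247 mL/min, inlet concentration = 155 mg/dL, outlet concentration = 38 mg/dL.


K = Qb * (Cb_in - Cb_out) / Cb_in
K = 247 * (155 - 38) / 155
K = 186.4 mL/min


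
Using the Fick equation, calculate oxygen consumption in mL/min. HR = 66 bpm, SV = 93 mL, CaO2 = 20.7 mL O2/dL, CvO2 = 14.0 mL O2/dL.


CO = HR*SV = 66*93/1000 = 6.138 L/min
a-v O2 diff = 20.7 - 14.0 = 6.7 mL/dL
VO2 = CO * (CaO2-CvO2) * 10 dL/L
VO2 = 6.138 * 6.7 * 10
VO2 = 411.2 mL/min


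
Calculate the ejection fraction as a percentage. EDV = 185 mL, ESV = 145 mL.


SV = EDV - ESV = 185 - 145 = 40 mL
EF = SV/EDV * 100 = 40/185 * 100
EF = 21.62%


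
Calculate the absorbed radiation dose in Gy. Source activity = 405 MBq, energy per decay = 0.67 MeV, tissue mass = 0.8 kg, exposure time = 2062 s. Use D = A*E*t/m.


A = 405 MBq = 4.0500e+08 Bq
E = 0.67 MeV = 1.07334e-13 J
D = A*E*t/m = 4.0500e+08*1.07334e-13*2062/0.8
D = 0.112 Gy


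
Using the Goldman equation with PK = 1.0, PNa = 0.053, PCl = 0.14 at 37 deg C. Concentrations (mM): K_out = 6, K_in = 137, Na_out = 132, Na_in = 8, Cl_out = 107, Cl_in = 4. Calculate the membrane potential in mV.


Vm = (RT/F)*ln((PK*Ko + PNa*Nao + PCl*Cli)/(PK*Ki + PNa*Nai + PCl*Clo))
Numer = 13.556, Denom = 152.404
Vm = -64.67 mV


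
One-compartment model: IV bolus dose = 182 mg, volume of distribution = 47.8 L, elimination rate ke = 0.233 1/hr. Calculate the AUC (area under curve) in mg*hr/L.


C0 = Dose/Vd = 182/47.8 = 3.80753 mg/L
AUC = C0/ke = 3.80753/0.233
AUC = 16.34 mg*hr/L


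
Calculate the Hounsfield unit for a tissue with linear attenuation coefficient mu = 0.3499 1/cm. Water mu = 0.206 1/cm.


HU = ((mu_tissue - mu_water) / mu_water) * 1000
HU = ((0.3499 - 0.206) / 0.206) * 1000
HU = 698.5


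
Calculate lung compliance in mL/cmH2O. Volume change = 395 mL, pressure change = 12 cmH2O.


C = dV / dP
C = 395 / 12
C = 32.92 mL/cmH2O


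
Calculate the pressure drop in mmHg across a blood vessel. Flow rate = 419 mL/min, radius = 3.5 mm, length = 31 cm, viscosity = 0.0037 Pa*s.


dP = 8*mu*L*Q / (pi*r^4)
Q = 419 mL/min = 6.98333e-06 m^3/s
dP = 135.923 Pa = 135.923 / 133.322 mmHg = 1.02 mmHg


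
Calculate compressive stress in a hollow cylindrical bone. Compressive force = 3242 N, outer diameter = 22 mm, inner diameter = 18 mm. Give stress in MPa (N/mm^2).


A = pi*(r_o^2 - r_i^2)
r_o = 11 mm, r_i = 9 mm
A = 125.664 mm^2
sigma = F/A = 3242 / 125.664
sigma = 25.8 MPa


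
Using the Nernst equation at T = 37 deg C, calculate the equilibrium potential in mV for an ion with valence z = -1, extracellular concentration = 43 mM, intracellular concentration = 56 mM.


E = (RT/(zF)) * ln(C_out/C_in)
T = 37 + 273.15 = 310.15 K
E = (8.314 * 310.15 / (-1 * 96485)) * ln(43/56)
E = 7.06 mV


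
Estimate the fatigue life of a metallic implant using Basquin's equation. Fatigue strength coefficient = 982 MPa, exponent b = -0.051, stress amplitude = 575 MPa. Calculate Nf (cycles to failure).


sigma_a = sigma_f' * (2Nf)^b
2Nf = (sigma_a/sigma_f')^(1/b)
2Nf = (575/982)^(1/-0.051)
2Nf = 36117.567
Nf = 1.806e+04


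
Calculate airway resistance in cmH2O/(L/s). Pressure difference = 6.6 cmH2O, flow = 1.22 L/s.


R = dP / flow
R = 6.6 / 1.22
R = 5.41 cmH2O/(L/s)


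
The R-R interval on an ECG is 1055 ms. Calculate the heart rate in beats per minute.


HR = 60 / RR_interval(s)
RR = 1055 ms = 1.055 s
HR = 60 / 1.055 = 56.87 bpm


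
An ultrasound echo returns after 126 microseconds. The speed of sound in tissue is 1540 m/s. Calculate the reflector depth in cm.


depth = c * t / 2
t = 126 us = 1.2600e-04 s
depth = 1540 * 1.2600e-04 / 2
depth = 0.09702 m = 9.702 cm


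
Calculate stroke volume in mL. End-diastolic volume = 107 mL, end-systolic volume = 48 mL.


SV = EDV - ESV
SV = 107 - 48
SV = 59 mL


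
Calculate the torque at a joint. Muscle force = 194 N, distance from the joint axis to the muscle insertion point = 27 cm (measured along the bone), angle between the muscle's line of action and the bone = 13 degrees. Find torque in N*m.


Torque = F * d * sin(theta)   (moment arm = d*sin(theta))
d = 27 cm = 0.27 m
Torque = 194 * 0.27 * sin(13)
Torque = 11.78 N*m


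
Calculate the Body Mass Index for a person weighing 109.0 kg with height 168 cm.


BMI = weight / height^2
height = 168 cm = 1.68 m
BMI = 109.0 / 1.68^2
BMI = 38.62 kg/m^2


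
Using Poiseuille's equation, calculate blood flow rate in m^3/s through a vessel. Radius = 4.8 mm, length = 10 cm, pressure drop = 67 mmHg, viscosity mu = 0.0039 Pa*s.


Q = pi*r^4*dP / (8*mu*L)
r = 0.0048 m, L = 0.1 m
dP = 67 mmHg = 8932.574 Pa
Q = 0.004775 m^3/s


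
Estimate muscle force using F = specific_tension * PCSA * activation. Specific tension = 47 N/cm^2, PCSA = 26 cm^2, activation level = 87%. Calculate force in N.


F = sigma * PCSA * activation
F = 47 * 26 * 0.87
F = 1063 N


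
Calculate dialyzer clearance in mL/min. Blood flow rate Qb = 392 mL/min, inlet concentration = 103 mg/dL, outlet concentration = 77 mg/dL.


K = Qb * (Cb_in - Cb_out) / Cb_in
K = 392 * (103 - 77) / 103
K = 98.95 mL/min


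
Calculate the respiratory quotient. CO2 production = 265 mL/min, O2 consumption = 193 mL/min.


RQ = VCO2 / VO2
RQ = 265 / 193
RQ = 1.373


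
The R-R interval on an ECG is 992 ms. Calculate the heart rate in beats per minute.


HR = 60 / RR_interval(s)
RR = 992 ms = 0.992 s
HR = 60 / 0.992 = 60.48 bpm


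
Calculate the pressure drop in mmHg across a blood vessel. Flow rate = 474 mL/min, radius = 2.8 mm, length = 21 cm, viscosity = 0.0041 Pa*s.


dP = 8*mu*L*Q / (pi*r^4)
Q = 474 mL/min = 7.9e-06 m^3/s
dP = 281.798 Pa = 281.798 / 133.322 mmHg = 2.114 mmHg


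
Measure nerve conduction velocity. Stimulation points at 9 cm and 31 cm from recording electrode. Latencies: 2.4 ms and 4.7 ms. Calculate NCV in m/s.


Distance = (31 - 9) / 100 = 0.22 m
dt = (4.7 - 2.4) / 1000 = 0.0023 s
NCV = dist / dt = 95.65 m/s


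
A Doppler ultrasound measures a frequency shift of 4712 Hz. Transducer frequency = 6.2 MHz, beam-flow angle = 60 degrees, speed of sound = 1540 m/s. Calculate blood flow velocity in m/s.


v = fd * c / (2 * f0 * cos(theta))
v = 4712 * 1540 / (2 * 6.2000e+06 * cos(60))
v = 1.17 m/s


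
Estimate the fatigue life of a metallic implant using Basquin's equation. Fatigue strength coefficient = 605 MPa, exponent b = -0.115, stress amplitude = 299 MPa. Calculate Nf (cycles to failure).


sigma_a = sigma_f' * (2Nf)^b
2Nf = (sigma_a/sigma_f')^(1/b)
2Nf = (299/605)^(1/-0.115)
2Nf = 458.77698
Nf = 229.4


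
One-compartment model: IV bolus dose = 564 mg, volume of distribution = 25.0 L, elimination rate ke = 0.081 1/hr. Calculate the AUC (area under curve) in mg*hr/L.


C0 = Dose/Vd = 564/25.0 = 22.56 mg/L
AUC = C0/ke = 22.56/0.081
AUC = 278.5 mg*hr/L


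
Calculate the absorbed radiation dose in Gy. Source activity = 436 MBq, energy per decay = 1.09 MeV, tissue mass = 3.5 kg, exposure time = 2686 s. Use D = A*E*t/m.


A = 436 MBq = 4.3600e+08 Bq
E = 1.09 MeV = 1.74618e-13 J
D = A*E*t/m = 4.3600e+08*1.74618e-13*2686/3.5
D = 0.05843 Gy


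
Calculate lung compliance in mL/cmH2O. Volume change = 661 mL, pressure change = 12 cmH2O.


C = dV / dP
C = 661 / 12
C = 55.08 mL/cmH2O


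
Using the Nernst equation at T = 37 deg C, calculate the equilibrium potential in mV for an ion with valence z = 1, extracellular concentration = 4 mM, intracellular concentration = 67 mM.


E = (RT/(zF)) * ln(C_out/C_in)
T = 37 + 273.15 = 310.15 K
E = (8.314 * 310.15 / (1 * 96485)) * ln(4/67)
E = -75.32 mV


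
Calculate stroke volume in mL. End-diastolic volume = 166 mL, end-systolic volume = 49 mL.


SV = EDV - ESV
SV = 166 - 49
SV = 117 mL


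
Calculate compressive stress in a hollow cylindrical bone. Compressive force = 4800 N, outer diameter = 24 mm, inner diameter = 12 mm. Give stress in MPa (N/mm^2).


A = pi*(r_o^2 - r_i^2)
r_o = 12 mm, r_i = 6 mm
A = 339.292 mm^2
sigma = F/A = 4800 / 339.292
sigma = 14.15 MPa


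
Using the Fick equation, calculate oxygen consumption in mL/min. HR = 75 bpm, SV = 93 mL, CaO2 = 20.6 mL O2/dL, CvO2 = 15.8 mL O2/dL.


CO = HR*SV = 75*93/1000 = 6.975 L/min
a-v O2 diff = 20.6 - 15.8 = 4.8 mL/dL
VO2 = CO * (CaO2-CvO2) * 10 dL/L
VO2 = 6.975 * 4.8 * 10
VO2 = 334.8 mL/min


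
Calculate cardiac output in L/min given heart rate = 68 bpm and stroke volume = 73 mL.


CO = HR * SV
CO = 68 * 73 / 1000
CO = 4.964 L/min


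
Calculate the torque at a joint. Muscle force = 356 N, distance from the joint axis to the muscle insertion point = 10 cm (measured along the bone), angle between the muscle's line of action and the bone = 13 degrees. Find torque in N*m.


Torque = F * d * sin(theta)   (moment arm = d*sin(theta))
d = 10 cm = 0.1 m
Torque = 356 * 0.1 * sin(13)
Torque = 8.008 N*m


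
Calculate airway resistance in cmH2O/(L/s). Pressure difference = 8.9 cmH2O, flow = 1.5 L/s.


R = dP / flow
R = 8.9 / 1.5
R = 5.933 cmH2O/(L/s)


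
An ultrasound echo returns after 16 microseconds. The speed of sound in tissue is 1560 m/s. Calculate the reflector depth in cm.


depth = c * t / 2
t = 16 us = 1.6000e-05 s
depth = 1560 * 1.6000e-05 / 2
depth = 0.01248 m = 1.248 cm


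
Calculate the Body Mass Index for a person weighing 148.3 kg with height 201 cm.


BMI = weight / height^2
height = 201 cm = 2.01 m
BMI = 148.3 / 2.01^2
BMI = 36.71 kg/m^2


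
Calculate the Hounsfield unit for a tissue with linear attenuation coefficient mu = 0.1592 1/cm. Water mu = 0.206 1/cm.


HU = ((mu_tissue - mu_water) / mu_water) * 1000
HU = ((0.1592 - 0.206) / 0.206) * 1000
HU = -227.2


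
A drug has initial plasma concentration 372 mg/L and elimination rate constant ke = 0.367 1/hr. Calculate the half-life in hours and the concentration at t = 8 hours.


t_half = ln(2) / ke = 0.693147 / 0.367 = 1.889 hr
C(t) = C0 * exp(-ke*t) = 372 * exp(-0.367*8)
C(8) = 19.74 mg/L


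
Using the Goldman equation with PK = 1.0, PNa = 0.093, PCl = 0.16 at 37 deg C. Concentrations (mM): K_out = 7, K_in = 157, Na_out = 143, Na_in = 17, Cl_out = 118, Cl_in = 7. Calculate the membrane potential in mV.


Vm = (RT/F)*ln((PK*Ko + PNa*Nao + PCl*Cli)/(PK*Ki + PNa*Nai + PCl*Clo))
Numer = 21.419, Denom = 177.461
Vm = -56.51 mV


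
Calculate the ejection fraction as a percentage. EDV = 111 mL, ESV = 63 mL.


SV = EDV - ESV = 111 - 63 = 48 mL
EF = SV/EDV * 100 = 48/111 * 100
EF = 43.24%


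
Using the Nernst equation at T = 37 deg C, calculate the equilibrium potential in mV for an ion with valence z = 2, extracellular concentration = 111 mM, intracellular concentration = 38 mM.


E = (RT/(zF)) * ln(C_out/C_in)
T = 37 + 273.15 = 310.15 K
E = (8.314 * 310.15 / (2 * 96485)) * ln(111/38)
E = 14.32 mV


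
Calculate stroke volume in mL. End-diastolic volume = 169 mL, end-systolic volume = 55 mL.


SV = EDV - ESV
SV = 169 - 55
SV = 114 mL


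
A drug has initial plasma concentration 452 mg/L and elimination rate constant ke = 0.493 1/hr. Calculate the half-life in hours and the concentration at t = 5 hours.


t_half = ln(2) / ke = 0.693147 / 0.493 = 1.406 hr
C(t) = C0 * exp(-ke*t) = 452 * exp(-0.493*5)
C(5) = 38.42 mg/L


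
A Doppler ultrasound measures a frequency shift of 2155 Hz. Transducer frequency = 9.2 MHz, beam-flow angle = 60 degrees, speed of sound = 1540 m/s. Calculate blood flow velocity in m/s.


v = fd * c / (2 * f0 * cos(theta))
v = 2155 * 1540 / (2 * 9.2000e+06 * cos(60))
v = 0.3607 m/s


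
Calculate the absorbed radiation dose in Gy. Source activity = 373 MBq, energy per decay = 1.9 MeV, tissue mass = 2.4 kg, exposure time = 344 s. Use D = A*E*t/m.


A = 373 MBq = 3.7300e+08 Bq
E = 1.9 MeV = 3.0438e-13 J
D = A*E*t/m = 3.7300e+08*3.0438e-13*344/2.4
D = 0.01627 Gy


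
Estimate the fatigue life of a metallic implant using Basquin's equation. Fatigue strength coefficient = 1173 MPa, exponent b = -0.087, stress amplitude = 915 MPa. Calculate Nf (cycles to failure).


sigma_a = sigma_f' * (2Nf)^b
2Nf = (sigma_a/sigma_f')^(1/b)
2Nf = (915/1173)^(1/-0.087)
2Nf = 17.376591
Nf = 8.688


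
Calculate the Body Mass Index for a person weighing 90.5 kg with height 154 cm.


BMI = weight / height^2
height = 154 cm = 1.54 m
BMI = 90.5 / 1.54^2
BMI = 38.16 kg/m^2


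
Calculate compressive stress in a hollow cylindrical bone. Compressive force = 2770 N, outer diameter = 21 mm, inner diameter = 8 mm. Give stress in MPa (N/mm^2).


A = pi*(r_o^2 - r_i^2)
r_o = 10.5 mm, r_i = 4 mm
A = 296.095 mm^2
sigma = F/A = 2770 / 296.095
sigma = 9.355 MPa


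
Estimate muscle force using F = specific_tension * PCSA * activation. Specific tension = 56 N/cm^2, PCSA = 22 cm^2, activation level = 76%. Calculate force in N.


F = sigma * PCSA * activation
F = 56 * 22 * 0.76
F = 936.3 N


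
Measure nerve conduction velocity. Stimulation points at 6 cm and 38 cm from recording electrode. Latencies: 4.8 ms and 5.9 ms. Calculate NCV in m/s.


Distance = (38 - 6) / 100 = 0.32 m
dt = (5.9 - 4.8) / 1000 = 0.0011 s
NCV = dist / dt = 290.9 m/s


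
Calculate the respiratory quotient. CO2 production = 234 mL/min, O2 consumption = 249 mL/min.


RQ = VCO2 / VO2
RQ = 234 / 249
RQ = 0.9398


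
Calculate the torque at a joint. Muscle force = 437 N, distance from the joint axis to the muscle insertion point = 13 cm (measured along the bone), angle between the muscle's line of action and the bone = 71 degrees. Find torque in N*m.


Torque = F * d * sin(theta)   (moment arm = d*sin(theta))
d = 13 cm = 0.13 m
Torque = 437 * 0.13 * sin(71)
Torque = 53.71 N*m


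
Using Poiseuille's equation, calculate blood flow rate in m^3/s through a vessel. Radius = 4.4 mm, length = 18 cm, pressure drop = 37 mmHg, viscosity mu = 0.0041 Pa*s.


Q = pi*r^4*dP / (8*mu*L)
r = 0.0044 m, L = 0.18 m
dP = 37 mmHg = 4932.914 Pa
Q = 9.8382e-04 m^3/s


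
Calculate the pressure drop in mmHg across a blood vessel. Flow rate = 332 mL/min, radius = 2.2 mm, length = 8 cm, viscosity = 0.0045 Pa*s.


dP = 8*mu*L*Q / (pi*r^4)
Q = 332 mL/min = 5.53333e-06 m^3/s
dP = 216.54 Pa = 216.54 / 133.322 mmHg = 1.624 mmHg


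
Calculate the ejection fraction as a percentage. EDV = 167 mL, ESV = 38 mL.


SV = EDV - ESV = 167 - 38 = 129 mL
EF = SV/EDV * 100 = 129/167 * 100
EF = 77.25%


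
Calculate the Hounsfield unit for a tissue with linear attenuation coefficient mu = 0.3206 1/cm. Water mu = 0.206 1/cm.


HU = ((mu_tissue - mu_water) / mu_water) * 1000
HU = ((0.3206 - 0.206) / 0.206) * 1000
HU = 556.3


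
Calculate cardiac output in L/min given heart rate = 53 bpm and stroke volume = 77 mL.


CO = HR * SV
CO = 53 * 77 / 1000
CO = 4.081 L/min


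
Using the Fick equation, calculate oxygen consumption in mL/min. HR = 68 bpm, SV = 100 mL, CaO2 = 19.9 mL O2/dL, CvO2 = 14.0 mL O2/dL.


CO = HR*SV = 68*100/1000 = 6.8 L/min
a-v O2 diff = 19.9 - 14.0 = 5.9 mL/dL
VO2 = CO * (CaO2-CvO2) * 10 dL/L
VO2 = 6.8 * 5.9 * 10
VO2 = 401.2 mL/min


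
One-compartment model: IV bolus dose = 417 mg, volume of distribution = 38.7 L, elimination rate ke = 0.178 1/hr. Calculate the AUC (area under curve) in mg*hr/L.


C0 = Dose/Vd = 417/38.7 = 10.7752 mg/L
AUC = C0/ke = 10.7752/0.178
AUC = 60.53 mg*hr/L


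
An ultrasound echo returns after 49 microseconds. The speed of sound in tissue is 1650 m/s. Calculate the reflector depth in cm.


depth = c * t / 2
t = 49 us = 4.9000e-05 s
depth = 1650 * 4.9000e-05 / 2
depth = 0.040425 m = 4.0425 cm


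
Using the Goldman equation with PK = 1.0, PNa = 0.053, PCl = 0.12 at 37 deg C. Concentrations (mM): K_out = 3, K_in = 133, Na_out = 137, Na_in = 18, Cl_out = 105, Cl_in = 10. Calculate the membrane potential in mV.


Vm = (RT/F)*ln((PK*Ko + PNa*Nao + PCl*Cli)/(PK*Ki + PNa*Nai + PCl*Clo))
Numer = 11.461, Denom = 146.554
Vm = -68.11 mV


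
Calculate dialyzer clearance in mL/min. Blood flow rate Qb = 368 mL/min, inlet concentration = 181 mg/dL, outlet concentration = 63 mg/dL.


K = Qb * (Cb_in - Cb_out) / Cb_in
K = 368 * (181 - 63) / 181
K = 239.9 mL/min


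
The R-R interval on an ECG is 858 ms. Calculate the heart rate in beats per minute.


HR = 60 / RR_interval(s)
RR = 858 ms = 0.858 s
HR = 60 / 0.858 = 69.93 bpm


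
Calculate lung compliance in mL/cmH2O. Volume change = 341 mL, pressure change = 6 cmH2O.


C = dV / dP
C = 341 / 6
C = 56.83 mL/cmH2O


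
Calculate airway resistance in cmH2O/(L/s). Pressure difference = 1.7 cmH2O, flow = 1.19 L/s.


R = dP / flow
R = 1.7 / 1.19
R = 1.429 cmH2O/(L/s)


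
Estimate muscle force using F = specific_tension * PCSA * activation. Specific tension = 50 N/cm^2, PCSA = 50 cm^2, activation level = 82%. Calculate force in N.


F = sigma * PCSA * activation
F = 50 * 50 * 0.82
F = 2050 N


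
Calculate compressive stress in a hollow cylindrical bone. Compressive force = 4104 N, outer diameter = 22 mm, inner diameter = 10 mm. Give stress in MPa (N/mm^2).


A = pi*(r_o^2 - r_i^2)
r_o = 11 mm, r_i = 5 mm
A = 301.593 mm^2
sigma = F/A = 4104 / 301.593
sigma = 13.61 MPa


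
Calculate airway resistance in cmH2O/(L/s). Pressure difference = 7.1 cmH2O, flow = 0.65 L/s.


R = dP / flow
R = 7.1 / 0.65
R = 10.92 cmH2O/(L/s)


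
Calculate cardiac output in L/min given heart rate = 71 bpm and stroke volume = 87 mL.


CO = HR * SV
CO = 71 * 87 / 1000
CO = 6.177 L/min


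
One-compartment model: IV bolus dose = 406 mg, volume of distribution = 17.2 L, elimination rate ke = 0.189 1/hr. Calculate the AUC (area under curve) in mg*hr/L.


C0 = Dose/Vd = 406/17.2 = 23.6047 mg/L
AUC = C0/ke = 23.6047/0.189
AUC = 124.9 mg*hr/L


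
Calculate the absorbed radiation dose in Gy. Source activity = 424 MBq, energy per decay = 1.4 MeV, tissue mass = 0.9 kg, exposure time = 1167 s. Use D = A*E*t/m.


A = 424 MBq = 4.2400e+08 Bq
E = 1.4 MeV = 2.2428e-13 J
D = A*E*t/m = 4.2400e+08*2.2428e-13*1167/0.9
D = 0.1233 Gy


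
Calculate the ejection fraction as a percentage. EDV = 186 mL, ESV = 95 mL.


SV = EDV - ESV = 186 - 95 = 91 mL
EF = SV/EDV * 100 = 91/186 * 100
EF = 48.92%


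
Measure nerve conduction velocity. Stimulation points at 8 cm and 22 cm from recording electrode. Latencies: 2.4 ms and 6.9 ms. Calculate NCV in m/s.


Distance = (22 - 8) / 100 = 0.14 m
dt = (6.9 - 2.4) / 1000 = 0.0045 s
NCV = dist / dt = 31.11 m/s


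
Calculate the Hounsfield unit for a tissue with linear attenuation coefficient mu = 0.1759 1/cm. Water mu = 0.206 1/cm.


HU = ((mu_tissue - mu_water) / mu_water) * 1000
HU = ((0.1759 - 0.206) / 0.206) * 1000
HU = -146.1


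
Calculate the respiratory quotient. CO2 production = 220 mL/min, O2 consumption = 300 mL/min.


RQ = VCO2 / VO2
RQ = 220 / 300
RQ = 0.7333
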